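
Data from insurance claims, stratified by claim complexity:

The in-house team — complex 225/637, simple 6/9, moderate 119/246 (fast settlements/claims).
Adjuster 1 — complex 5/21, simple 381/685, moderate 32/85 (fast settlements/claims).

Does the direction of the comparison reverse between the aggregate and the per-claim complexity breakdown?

Yes

Complex: the in-house team 225/637 = 35.3%, Adjuster 1 5/21 = 23.8% → the in-house team
Simple: the in-house team 6/9 = 66.7%, Adjuster 1 381/685 = 55.6% → the in-house team
Moderate: the in-house team 119/246 = 48.4%, Adjuster 1 32/85 = 37.6% → the in-house team
Overall: the in-house team 350/892 = 39.2%, Adjuster 1 418/791 = 52.8% → Adjuster 1
The in-house team wins each claim group but Adjuster 1 wins overall — the comparison reverses. The in-house team's claims skew toward complex, which has a lower base rate.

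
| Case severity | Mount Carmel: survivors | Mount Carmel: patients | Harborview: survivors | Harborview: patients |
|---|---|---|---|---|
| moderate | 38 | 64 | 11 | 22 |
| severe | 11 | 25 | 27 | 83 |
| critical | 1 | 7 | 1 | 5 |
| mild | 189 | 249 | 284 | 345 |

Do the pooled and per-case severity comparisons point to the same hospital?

No

Moderate: Mount Carmel 38/64 = 59.4%, Harborview 11/22 = 50.0% → Mount Carmel
Severe: Mount Carmel 11/25 = 44.0%, Harborview 27/83 = 32.5% → Mount Carmel
Critical: Mount Carmel 1/7 = 14.3%, Harborview 1/5 = 20.0% → Harborview
Mild: Mount Carmel 189/249 = 75.9%, Harborview 284/345 = 82.3% → Harborview
Overall: Mount Carmel 239/345 = 69.3%, Harborview 323/455 = 71.0% → Harborview
Neither sweeps: Mount Carmel wins 2 of 4 groups, Harborview wins 2. Harborview wins overall but not every group — no Simpson reversal.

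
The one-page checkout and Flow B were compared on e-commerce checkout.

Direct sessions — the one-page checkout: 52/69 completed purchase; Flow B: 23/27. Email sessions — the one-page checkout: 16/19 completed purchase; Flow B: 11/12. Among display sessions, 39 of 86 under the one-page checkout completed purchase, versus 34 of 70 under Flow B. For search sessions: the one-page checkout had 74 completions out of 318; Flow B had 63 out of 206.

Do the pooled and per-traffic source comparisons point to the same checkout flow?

Direct: the one-page checkout 52/69 = 75.4%, Flow B 23/27 = 85.2% → Flow B
Email: the one-page checkout 16/19 = 84.2%, Flow B 11/12 = 91.7% → Flow B
Display: the one-page checkout 39/86 = 45.3%, Flow B 34/70 = 48.6% → Flow B
Search: the one-page checkout 74/318 = 23.3%, Flow B 63/206 = 30.6% → Flow B
Overall: the one-page checkout 181/492 = 36.8%, Flow B 131/315 = 41.6% → Flow B
Flow B wins overall and in every traffic group — no reversal.

Yes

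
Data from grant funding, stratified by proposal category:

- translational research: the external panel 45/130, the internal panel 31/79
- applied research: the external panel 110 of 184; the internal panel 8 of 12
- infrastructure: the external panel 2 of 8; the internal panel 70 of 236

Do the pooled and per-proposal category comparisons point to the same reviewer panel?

Translational research: the external panel 45/130 = 34.6%, the internal panel 31/79 = 39.2% → the internal panel
Applied research: the external panel 110/184 = 59.8%, the internal panel 8/12 = 66.7% → the internal panel
Infrastructure: the external panel 2/8 = 25.0%, the internal panel 70/236 = 29.7% → the internal panel
Overall: the external panel 157/322 = 48.8%, the internal panel 109/327 = 33.3% → the external panel
The internal panel wins each proposal group but the external panel wins overall — the comparison reverses. The internal panel's proposals skew toward infrastructure, which has a lower base rate.

No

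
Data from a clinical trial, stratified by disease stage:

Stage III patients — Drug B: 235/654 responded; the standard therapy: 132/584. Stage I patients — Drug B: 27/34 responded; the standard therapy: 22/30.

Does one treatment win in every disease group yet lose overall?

No

Stage III: Drug B 235/654 = 35.9%, the standard therapy 132/584 = 22.6% → Drug B
Stage I: Drug B 27/34 = 79.4%, the standard therapy 22/30 = 73.3% → Drug B
Overall: Drug B 262/688 = 38.1%, the standard therapy 154/614 = 25.1% → Drug B
Drug B wins overall and in every disease group — no reversal.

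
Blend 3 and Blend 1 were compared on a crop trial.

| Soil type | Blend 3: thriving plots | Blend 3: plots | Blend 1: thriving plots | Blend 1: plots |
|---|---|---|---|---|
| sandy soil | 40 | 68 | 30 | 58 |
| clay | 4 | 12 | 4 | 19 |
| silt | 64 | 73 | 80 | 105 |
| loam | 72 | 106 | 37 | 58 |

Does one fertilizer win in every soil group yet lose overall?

No

Sandy soil: Blend 3 40/68 = 58.8%, Blend 1 30/58 = 51.7% → Blend 3
Clay: Blend 3 4/12 = 33.3%, Blend 1 4/19 = 21.1% → Blend 3
Silt: Blend 3 64/73 = 87.7%, Blend 1 80/105 = 76.2% → Blend 3
Loam: Blend 3 72/106 = 67.9%, Blend 1 37/58 = 63.8% → Blend 3
Overall: Blend 3 180/259 = 69.5%, Blend 1 151/240 = 62.9% → Blend 3
Blend 3 wins overall and in every soil group — no reversal.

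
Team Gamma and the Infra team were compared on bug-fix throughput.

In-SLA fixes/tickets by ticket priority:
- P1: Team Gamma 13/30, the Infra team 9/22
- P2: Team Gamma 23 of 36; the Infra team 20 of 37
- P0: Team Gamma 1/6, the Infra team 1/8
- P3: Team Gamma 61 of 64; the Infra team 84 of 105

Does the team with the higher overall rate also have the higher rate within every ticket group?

Yes

P1: Team Gamma 13/30 = 43.3%, the Infra team 9/22 = 40.9% → Team Gamma
P2: Team Gamma 23/36 = 63.9%, the Infra team 20/37 = 54.1% → Team Gamma
P0: Team Gamma 1/6 = 16.7%, the Infra team 1/8 = 12.5% → Team Gamma
P3: Team Gamma 61/64 = 95.3%, the Infra team 84/105 = 80.0% → Team Gamma
Overall: Team Gamma 98/136 = 72.1%, the Infra team 114/172 = 66.3% → Team Gamma
Team Gamma wins overall and in every ticket group — no reversal.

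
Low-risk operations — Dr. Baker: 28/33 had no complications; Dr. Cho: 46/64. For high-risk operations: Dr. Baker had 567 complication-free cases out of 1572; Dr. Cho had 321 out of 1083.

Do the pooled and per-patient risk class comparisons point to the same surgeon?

Low-risk: Dr. Baker 28/33 = 84.8%, Dr. Cho 46/64 = 71.9% → Dr. Baker
High-risk: Dr. Baker 567/1572 = 36.1%, Dr. Cho 321/1083 = 29.6% → Dr. Baker
Overall: Dr. Baker 595/1605 = 37.1%, Dr. Cho 367/1147 = 32.0% → Dr. Baker
Dr. Baker wins overall and in every patient risk group — no reversal.

Yes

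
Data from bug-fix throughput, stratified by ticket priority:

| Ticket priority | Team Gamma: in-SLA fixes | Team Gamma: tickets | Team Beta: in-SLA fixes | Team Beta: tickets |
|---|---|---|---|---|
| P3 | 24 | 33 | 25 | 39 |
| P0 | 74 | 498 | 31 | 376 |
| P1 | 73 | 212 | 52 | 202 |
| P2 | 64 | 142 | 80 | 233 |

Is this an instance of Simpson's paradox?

No

P3: Team Gamma 24/33 = 72.7%, Team Beta 25/39 = 64.1% → Team Gamma
P0: Team Gamma 74/498 = 14.9%, Team Beta 31/376 = 8.2% → Team Gamma
P1: Team Gamma 73/212 = 34.4%, Team Beta 52/202 = 25.7% → Team Gamma
P2: Team Gamma 64/142 = 45.1%, Team Beta 80/233 = 34.3% → Team Gamma
Overall: Team Gamma 235/885 = 26.6%, Team Beta 188/850 = 22.1% → Team Gamma
Team Gamma wins overall and in every ticket group — no reversal.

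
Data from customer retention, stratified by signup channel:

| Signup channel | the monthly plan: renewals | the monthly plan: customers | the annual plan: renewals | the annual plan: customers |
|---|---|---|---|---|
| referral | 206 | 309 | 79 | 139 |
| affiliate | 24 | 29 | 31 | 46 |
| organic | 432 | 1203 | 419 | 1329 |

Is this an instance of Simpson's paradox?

No

Referral: the monthly plan 206/309 = 66.7%, the annual plan 79/139 = 56.8% → the monthly plan
Affiliate: the monthly plan 24/29 = 82.8%, the annual plan 31/46 = 67.4% → the monthly plan
Organic: the monthly plan 432/1203 = 35.9%, the annual plan 419/1329 = 31.5% → the monthly plan
Overall: the monthly plan 662/1541 = 43.0%, the annual plan 529/1514 = 34.9% → the monthly plan
The monthly plan wins overall and in every signup group — no reversal.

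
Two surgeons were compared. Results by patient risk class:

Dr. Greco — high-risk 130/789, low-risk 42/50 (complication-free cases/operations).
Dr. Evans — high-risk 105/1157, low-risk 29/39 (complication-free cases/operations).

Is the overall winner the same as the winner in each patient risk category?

Yes

High-risk: Dr. Greco 130/789 = 16.5%, Dr. Evans 105/1157 = 9.1% → Dr. Greco
Low-risk: Dr. Greco 42/50 = 84.0%, Dr. Evans 29/39 = 74.4% → Dr. Greco
Overall: Dr. Greco 172/839 = 20.5%, Dr. Evans 134/1196 = 11.2% → Dr. Greco
Dr. Greco wins overall and in every patient risk group — no reversal.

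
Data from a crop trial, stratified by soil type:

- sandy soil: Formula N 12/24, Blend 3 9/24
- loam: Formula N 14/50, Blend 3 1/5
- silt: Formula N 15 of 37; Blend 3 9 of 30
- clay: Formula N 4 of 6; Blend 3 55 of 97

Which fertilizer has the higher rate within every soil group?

Sandy soil: Formula N 12/24 = 50.0%, Blend 3 9/24 = 37.5% → Formula N
Loam: Formula N 14/50 = 28.0%, Blend 3 1/5 = 20.0% → Formula N
Silt: Formula N 15/37 = 40.5%, Blend 3 9/30 = 30.0% → Formula N
Clay: Formula N 4/6 = 66.7%, Blend 3 55/97 = 56.7% → Formula N
Formula N has the higher rate in all 4 groups.

Formula N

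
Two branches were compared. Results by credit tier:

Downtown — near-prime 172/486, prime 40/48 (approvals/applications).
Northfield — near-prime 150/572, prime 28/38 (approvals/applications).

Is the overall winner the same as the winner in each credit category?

Yes

Near-prime: Downtown 172/486 = 35.4%, Northfield 150/572 = 26.2% → Downtown
Prime: Downtown 40/48 = 83.3%, Northfield 28/38 = 73.7% → Downtown
Overall: Downtown 212/534 = 39.7%, Northfield 178/610 = 29.2% → Downtown
Downtown wins overall and in every credit group — no reversal.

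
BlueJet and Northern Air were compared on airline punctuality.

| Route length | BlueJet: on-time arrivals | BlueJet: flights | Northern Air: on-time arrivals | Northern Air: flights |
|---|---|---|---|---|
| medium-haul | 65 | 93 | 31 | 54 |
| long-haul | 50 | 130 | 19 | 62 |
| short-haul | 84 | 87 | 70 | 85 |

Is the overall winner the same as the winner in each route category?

Yes

Medium-haul: BlueJet 65/93 = 69.9%, Northern Air 31/54 = 57.4% → BlueJet
Long-haul: BlueJet 50/130 = 38.5%, Northern Air 19/62 = 30.6% → BlueJet
Short-haul: BlueJet 84/87 = 96.6%, Northern Air 70/85 = 82.4% → BlueJet
Overall: BlueJet 199/310 = 64.2%, Northern Air 120/201 = 59.7% → BlueJet
BlueJet wins overall and in every route group — no reversal.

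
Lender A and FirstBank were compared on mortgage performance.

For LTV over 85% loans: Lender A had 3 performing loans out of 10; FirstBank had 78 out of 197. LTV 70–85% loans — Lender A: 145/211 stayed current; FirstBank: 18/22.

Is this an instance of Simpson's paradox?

LTV over 85%: Lender A 3/10 = 30.0%, FirstBank 78/197 = 39.6% → FirstBank
LTV 70–85%: Lender A 145/211 = 68.7%, FirstBank 18/22 = 81.8% → FirstBank
Overall: Lender A 148/221 = 67.0%, FirstBank 96/219 = 43.8% → Lender A
FirstBank wins each loan-to-value group but Lender A wins overall — the comparison reverses. FirstBank's loans skew toward LTV over 85%, which has a lower base rate.

Yes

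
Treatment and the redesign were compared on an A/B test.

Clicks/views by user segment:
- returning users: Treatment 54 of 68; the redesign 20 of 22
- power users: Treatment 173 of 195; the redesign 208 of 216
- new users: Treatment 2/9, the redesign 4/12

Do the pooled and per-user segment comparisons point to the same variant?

Returning users: Treatment 54/68 = 79.4%, the redesign 20/22 = 90.9% → the redesign
Power users: Treatment 173/195 = 88.7%, the redesign 208/216 = 96.3% → the redesign
New users: Treatment 2/9 = 22.2%, the redesign 4/12 = 33.3% → the redesign
Overall: Treatment 229/272 = 84.2%, the redesign 232/250 = 92.8% → the redesign
The redesign wins overall and in every user group — no reversal.

Yes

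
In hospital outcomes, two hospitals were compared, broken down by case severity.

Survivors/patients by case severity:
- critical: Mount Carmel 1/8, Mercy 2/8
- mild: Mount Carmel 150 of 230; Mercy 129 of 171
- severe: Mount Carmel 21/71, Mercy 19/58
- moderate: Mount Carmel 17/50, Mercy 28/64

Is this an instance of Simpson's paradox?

No

Critical: Mount Carmel 1/8 = 12.5%, Mercy 2/8 = 25.0% → Mercy
Mild: Mount Carmel 150/230 = 65.2%, Mercy 129/171 = 75.4% → Mercy
Severe: Mount Carmel 21/71 = 29.6%, Mercy 19/58 = 32.8% → Mercy
Moderate: Mount Carmel 17/50 = 34.0%, Mercy 28/64 = 43.8% → Mercy
Overall: Mount Carmel 189/359 = 52.6%, Mercy 178/301 = 59.1% → Mercy
Mercy wins overall and in every case group — no reversal.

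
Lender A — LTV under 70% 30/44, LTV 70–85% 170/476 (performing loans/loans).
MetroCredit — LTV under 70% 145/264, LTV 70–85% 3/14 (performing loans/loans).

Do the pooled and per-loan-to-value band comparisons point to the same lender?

LTV under 70%: Lender A 30/44 = 68.2%, MetroCredit 145/264 = 54.9% → Lender A
LTV 70–85%: Lender A 170/476 = 35.7%, MetroCredit 3/14 = 21.4% → Lender A
Overall: Lender A 200/520 = 38.5%, MetroCredit 148/278 = 53.2% → MetroCredit
Lender A wins each loan-to-value group but MetroCredit wins overall — the comparison reverses. Lender A's loans skew toward LTV 70–85%, which has a lower base rate.

No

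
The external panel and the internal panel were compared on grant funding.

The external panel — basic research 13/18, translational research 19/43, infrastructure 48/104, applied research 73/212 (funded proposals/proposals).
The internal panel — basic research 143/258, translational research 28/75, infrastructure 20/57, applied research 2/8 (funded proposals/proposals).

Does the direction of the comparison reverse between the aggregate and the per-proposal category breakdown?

Yes

Basic research: the external panel 13/18 = 72.2%, the internal panel 143/258 = 55.4% → the external panel
Translational research: the external panel 19/43 = 44.2%, the internal panel 28/75 = 37.3% → the external panel
Infrastructure: the external panel 48/104 = 46.2%, the internal panel 20/57 = 35.1% → the external panel
Applied research: the external panel 73/212 = 34.4%, the internal panel 2/8 = 25.0% → the external panel
Overall: the external panel 153/377 = 40.6%, the internal panel 193/398 = 48.5% → the internal panel
The external panel wins each proposal group but the internal panel wins overall — the comparison reverses. The external panel's proposals skew toward applied research, which has a lower base rate.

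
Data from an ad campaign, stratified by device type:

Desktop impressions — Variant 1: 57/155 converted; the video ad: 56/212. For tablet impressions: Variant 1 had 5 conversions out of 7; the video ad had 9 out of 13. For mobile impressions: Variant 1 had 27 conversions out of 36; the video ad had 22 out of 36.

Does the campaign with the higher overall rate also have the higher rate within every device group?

Yes

Desktop: Variant 1 57/155 = 36.8%, the video ad 56/212 = 26.4% → Variant 1
Tablet: Variant 1 5/7 = 71.4%, the video ad 9/13 = 69.2% → Variant 1
Mobile: Variant 1 27/36 = 75.0%, the video ad 22/36 = 61.1% → Variant 1
Overall: Variant 1 89/198 = 44.9%, the video ad 87/261 = 33.3% → Variant 1
Variant 1 wins overall and in every device group — no reversal.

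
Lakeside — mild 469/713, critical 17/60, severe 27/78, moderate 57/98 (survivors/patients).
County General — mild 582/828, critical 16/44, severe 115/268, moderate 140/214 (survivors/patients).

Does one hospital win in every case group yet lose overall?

No

Mild: Lakeside 469/713 = 65.8%, County General 582/828 = 70.3% → County General
Critical: Lakeside 17/60 = 28.3%, County General 16/44 = 36.4% → County General
Severe: Lakeside 27/78 = 34.6%, County General 115/268 = 42.9% → County General
Moderate: Lakeside 57/98 = 58.2%, County General 140/214 = 65.4% → County General
Overall: Lakeside 570/949 = 60.1%, County General 853/1354 = 63.0% → County General
County General wins overall and in every case group — no reversal.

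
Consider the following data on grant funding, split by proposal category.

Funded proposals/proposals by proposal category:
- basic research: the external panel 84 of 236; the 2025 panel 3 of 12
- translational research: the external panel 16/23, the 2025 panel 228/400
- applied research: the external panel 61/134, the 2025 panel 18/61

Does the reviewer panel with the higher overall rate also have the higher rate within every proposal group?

No

Basic research: the external panel 84/236 = 35.6%, the 2025 panel 3/12 = 25.0% → the external panel
Translational research: the external panel 16/23 = 69.6%, the 2025 panel 228/400 = 57.0% → the external panel
Applied research: the external panel 61/134 = 45.5%, the 2025 panel 18/61 = 29.5% → the external panel
Overall: the external panel 161/393 = 41.0%, the 2025 panel 249/473 = 52.6% → the 2025 panel
The external panel wins each proposal group but the 2025 panel wins overall — the comparison reverses. The external panel's proposals skew toward basic research, which has a lower base rate.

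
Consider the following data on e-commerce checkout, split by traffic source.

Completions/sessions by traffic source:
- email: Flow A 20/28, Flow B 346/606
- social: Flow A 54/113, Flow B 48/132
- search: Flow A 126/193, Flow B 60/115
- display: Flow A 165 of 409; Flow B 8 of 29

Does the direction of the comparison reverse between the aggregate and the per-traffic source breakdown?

Email: Flow A 20/28 = 71.4%, Flow B 346/606 = 57.1% → Flow A
Social: Flow A 54/113 = 47.8%, Flow B 48/132 = 36.4% → Flow A
Search: Flow A 126/193 = 65.3%, Flow B 60/115 = 52.2% → Flow A
Display: Flow A 165/409 = 40.3%, Flow B 8/29 = 27.6% → Flow A
Overall: Flow A 365/743 = 49.1%, Flow B 462/882 = 52.4% → Flow B
Flow A wins each traffic group but Flow B wins overall — the comparison reverses. Flow A's sessions skew toward display, which has a lower base rate.

Yes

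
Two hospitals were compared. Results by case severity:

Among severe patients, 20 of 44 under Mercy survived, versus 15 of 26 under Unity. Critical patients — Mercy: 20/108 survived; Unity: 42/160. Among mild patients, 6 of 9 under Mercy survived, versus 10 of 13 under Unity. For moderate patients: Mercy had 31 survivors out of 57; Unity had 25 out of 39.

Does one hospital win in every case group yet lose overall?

Severe: Mercy 20/44 = 45.5%, Unity 15/26 = 57.7% → Unity
Critical: Mercy 20/108 = 18.5%, Unity 42/160 = 26.2% → Unity
Mild: Mercy 6/9 = 66.7%, Unity 10/13 = 76.9% → Unity
Moderate: Mercy 31/57 = 54.4%, Unity 25/39 = 64.1% → Unity
Overall: Mercy 77/218 = 35.3%, Unity 92/238 = 38.7% → Unity
Unity wins overall and in every case group — no reversal.

No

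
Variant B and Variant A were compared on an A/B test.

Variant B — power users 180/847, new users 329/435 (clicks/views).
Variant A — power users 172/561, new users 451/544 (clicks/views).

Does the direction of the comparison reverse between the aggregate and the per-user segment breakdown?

Power users: Variant B 180/847 = 21.3%, Variant A 172/561 = 30.7% → Variant A
New users: Variant B 329/435 = 75.6%, Variant A 451/544 = 82.9% → Variant A
Overall: Variant B 509/1282 = 39.7%, Variant A 623/1105 = 56.4% → Variant A
Variant A wins overall and in every user group — no reversal.

No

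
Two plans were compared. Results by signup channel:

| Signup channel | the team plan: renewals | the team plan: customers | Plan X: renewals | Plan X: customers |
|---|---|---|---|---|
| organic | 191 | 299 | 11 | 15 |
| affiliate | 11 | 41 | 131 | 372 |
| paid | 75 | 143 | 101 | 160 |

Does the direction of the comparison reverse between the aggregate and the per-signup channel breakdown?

Organic: the team plan 191/299 = 63.9%, Plan X 11/15 = 73.3% → Plan X
Affiliate: the team plan 11/41 = 26.8%, Plan X 131/372 = 35.2% → Plan X
Paid: the team plan 75/143 = 52.4%, Plan X 101/160 = 63.1% → Plan X
Overall: the team plan 277/483 = 57.3%, Plan X 243/547 = 44.4% → the team plan
Plan X wins each signup group but the team plan wins overall — the comparison reverses. Plan X's customers skew toward affiliate, which has a lower base rate.

Yes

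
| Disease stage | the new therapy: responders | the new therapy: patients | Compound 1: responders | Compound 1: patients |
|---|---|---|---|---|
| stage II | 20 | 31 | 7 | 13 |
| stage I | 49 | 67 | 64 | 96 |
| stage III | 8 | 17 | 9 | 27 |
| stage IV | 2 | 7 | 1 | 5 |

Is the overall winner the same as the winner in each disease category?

Stage II: the new therapy 20/31 = 64.5%, Compound 1 7/13 = 53.8% → the new therapy
Stage I: the new therapy 49/67 = 73.1%, Compound 1 64/96 = 66.7% → the new therapy
Stage III: the new therapy 8/17 = 47.1%, Compound 1 9/27 = 33.3% → the new therapy
Stage IV: the new therapy 2/7 = 28.6%, Compound 1 1/5 = 20.0% → the new therapy
Overall: the new therapy 79/122 = 64.8%, Compound 1 81/141 = 57.4% → the new therapy
The new therapy wins overall and in every disease group — no reversal.

Yes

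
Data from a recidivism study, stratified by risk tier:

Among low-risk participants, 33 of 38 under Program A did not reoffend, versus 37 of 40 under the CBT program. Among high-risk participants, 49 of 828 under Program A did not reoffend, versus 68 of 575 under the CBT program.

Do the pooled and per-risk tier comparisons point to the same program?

Yes

Low-risk: Program A 33/38 = 86.8%, the CBT program 37/40 = 92.5% → the CBT program
High-risk: Program A 49/828 = 5.9%, the CBT program 68/575 = 11.8% → the CBT program
Overall: Program A 82/866 = 9.5%, the CBT program 105/615 = 17.1% → the CBT program
The CBT program wins overall and in every risk group — no reversal.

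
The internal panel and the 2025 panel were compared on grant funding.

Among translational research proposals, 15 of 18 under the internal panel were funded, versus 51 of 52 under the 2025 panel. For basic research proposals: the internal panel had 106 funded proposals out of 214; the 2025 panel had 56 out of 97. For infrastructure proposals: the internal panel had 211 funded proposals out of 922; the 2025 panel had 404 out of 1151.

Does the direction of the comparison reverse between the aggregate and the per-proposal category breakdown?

Translational research: the internal panel 15/18 = 83.3%, the 2025 panel 51/52 = 98.1% → the 2025 panel
Basic research: the internal panel 106/214 = 49.5%, the 2025 panel 56/97 = 57.7% → the 2025 panel
Infrastructure: the internal panel 211/922 = 22.9%, the 2025 panel 404/1151 = 35.1% → the 2025 panel
Overall: the internal panel 332/1154 = 28.8%, the 2025 panel 511/1300 = 39.3% → the 2025 panel
The 2025 panel wins overall and in every proposal group — no reversal.

No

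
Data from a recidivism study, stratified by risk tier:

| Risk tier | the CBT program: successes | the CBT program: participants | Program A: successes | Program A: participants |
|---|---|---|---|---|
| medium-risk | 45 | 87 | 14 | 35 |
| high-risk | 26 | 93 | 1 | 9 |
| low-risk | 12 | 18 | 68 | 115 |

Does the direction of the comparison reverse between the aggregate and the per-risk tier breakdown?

Medium-risk: the CBT program 45/87 = 51.7%, Program A 14/35 = 40.0% → the CBT program
High-risk: the CBT program 26/93 = 28.0%, Program A 1/9 = 11.1% → the CBT program
Low-risk: the CBT program 12/18 = 66.7%, Program A 68/115 = 59.1% → the CBT program
Overall: the CBT program 83/198 = 41.9%, Program A 83/159 = 52.2% → Program A
The CBT program wins each risk group but Program A wins overall — the comparison reverses. The CBT program's participants skew toward high-risk, which has a lower base rate.

Yes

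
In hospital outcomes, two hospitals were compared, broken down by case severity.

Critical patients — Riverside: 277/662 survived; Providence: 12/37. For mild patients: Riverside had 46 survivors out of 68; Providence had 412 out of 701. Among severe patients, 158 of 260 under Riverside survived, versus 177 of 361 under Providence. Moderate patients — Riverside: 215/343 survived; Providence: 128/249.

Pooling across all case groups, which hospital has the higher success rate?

Providence

Critical: Riverside 277/662 = 41.8%, Providence 12/37 = 32.4% → Riverside
Mild: Riverside 46/68 = 67.6%, Providence 412/701 = 58.8% → Riverside
Severe: Riverside 158/260 = 60.8%, Providence 177/361 = 49.0% → Riverside
Moderate: Riverside 215/343 = 62.7%, Providence 128/249 = 51.4% → Riverside
Overall: Riverside 696/1333 = 52.2%, Providence 729/1348 = 54.1% → Providence
(Riverside wins every case group but Providence wins overall — Riverside's patients skew toward the low-rate critical group.)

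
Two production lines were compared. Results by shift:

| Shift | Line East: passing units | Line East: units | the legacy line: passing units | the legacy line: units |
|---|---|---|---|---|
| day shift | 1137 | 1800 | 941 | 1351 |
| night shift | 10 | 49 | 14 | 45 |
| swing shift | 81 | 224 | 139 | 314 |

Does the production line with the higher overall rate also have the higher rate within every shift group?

Yes

Day shift: Line East 1137/1800 = 63.2%, the legacy line 941/1351 = 69.7% → the legacy line
Night shift: Line East 10/49 = 20.4%, the legacy line 14/45 = 31.1% → the legacy line
Swing shift: Line East 81/224 = 36.2%, the legacy line 139/314 = 44.3% → the legacy line
Overall: Line East 1228/2073 = 59.2%, the legacy line 1094/1710 = 64.0% → the legacy line
The legacy line wins overall and in every shift group — no reversal.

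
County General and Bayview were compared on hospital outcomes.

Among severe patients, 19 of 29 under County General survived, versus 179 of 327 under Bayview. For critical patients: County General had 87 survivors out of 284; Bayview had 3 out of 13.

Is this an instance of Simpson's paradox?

Severe: County General 19/29 = 65.5%, Bayview 179/327 = 54.7% → County General
Critical: County General 87/284 = 30.6%, Bayview 3/13 = 23.1% → County General
Overall: County General 106/313 = 33.9%, Bayview 182/340 = 53.5% → Bayview
County General wins each case group but Bayview wins overall — the comparison reverses. County General's patients skew toward critical, which has a lower base rate.

Yes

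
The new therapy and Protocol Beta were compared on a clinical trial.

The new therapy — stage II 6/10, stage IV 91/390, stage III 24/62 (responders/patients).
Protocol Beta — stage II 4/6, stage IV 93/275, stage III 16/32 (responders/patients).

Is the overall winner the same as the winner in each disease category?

Yes

Stage II: the new therapy 6/10 = 60.0%, Protocol Beta 4/6 = 66.7% → Protocol Beta
Stage IV: the new therapy 91/390 = 23.3%, Protocol Beta 93/275 = 33.8% → Protocol Beta
Stage III: the new therapy 24/62 = 38.7%, Protocol Beta 16/32 = 50.0% → Protocol Beta
Overall: the new therapy 121/462 = 26.2%, Protocol Beta 113/313 = 36.1% → Protocol Beta
Protocol Beta wins overall and in every disease group — no reversal.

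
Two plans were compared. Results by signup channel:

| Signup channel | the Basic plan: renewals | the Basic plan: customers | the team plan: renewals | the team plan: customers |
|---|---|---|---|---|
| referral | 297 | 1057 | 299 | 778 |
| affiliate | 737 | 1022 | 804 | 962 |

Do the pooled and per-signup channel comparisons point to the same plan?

Yes

Referral: the Basic plan 297/1057 = 28.1%, the team plan 299/778 = 38.4% → the team plan
Affiliate: the Basic plan 737/1022 = 72.1%, the team plan 804/962 = 83.6% → the team plan
Overall: the Basic plan 1034/2079 = 49.7%, the team plan 1103/1740 = 63.4% → the team plan
The team plan wins overall and in every signup group — no reversal.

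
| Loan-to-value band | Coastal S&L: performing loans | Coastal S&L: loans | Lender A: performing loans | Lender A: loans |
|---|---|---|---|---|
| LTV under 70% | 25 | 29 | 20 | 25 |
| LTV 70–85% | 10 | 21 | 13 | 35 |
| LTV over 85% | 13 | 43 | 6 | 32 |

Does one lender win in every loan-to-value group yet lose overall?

No

LTV under 70%: Coastal S&L 25/29 = 86.2%, Lender A 20/25 = 80.0% → Coastal S&L
LTV 70–85%: Coastal S&L 10/21 = 47.6%, Lender A 13/35 = 37.1% → Coastal S&L
LTV over 85%: Coastal S&L 13/43 = 30.2%, Lender A 6/32 = 18.8% → Coastal S&L
Overall: Coastal S&L 48/93 = 51.6%, Lender A 39/92 = 42.4% → Coastal S&L
Coastal S&L wins overall and in every loan-to-value group — no reversal.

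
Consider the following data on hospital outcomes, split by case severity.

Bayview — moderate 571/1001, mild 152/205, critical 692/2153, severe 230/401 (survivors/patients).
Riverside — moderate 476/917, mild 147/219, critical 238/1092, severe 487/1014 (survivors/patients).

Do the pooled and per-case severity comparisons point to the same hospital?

Yes

Moderate: Bayview 571/1001 = 57.0%, Riverside 476/917 = 51.9% → Bayview
Mild: Bayview 152/205 = 74.1%, Riverside 147/219 = 67.1% → Bayview
Critical: Bayview 692/2153 = 32.1%, Riverside 238/1092 = 21.8% → Bayview
Severe: Bayview 230/401 = 57.4%, Riverside 487/1014 = 48.0% → Bayview
Overall: Bayview 1645/3760 = 43.8%, Riverside 1348/3242 = 41.6% → Bayview
Bayview wins overall and in every case group — no reversal.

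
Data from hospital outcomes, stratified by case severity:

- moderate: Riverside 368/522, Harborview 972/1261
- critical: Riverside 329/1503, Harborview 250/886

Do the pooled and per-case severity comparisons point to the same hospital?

Yes

Moderate: Riverside 368/522 = 70.5%, Harborview 972/1261 = 77.1% → Harborview
Critical: Riverside 329/1503 = 21.9%, Harborview 250/886 = 28.2% → Harborview
Overall: Riverside 697/2025 = 34.4%, Harborview 1222/2147 = 56.9% → Harborview
Harborview wins overall and in every case group — no reversal.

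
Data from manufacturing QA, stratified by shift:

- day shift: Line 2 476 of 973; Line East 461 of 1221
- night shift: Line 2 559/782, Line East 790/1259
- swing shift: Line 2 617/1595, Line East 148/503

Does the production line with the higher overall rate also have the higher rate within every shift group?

Day shift: Line 2 476/973 = 48.9%, Line East 461/1221 = 37.8% → Line 2
Night shift: Line 2 559/782 = 71.5%, Line East 790/1259 = 62.7% → Line 2
Swing shift: Line 2 617/1595 = 38.7%, Line East 148/503 = 29.4% → Line 2
Overall: Line 2 1652/3350 = 49.3%, Line East 1399/2983 = 46.9% → Line 2
Line 2 wins overall and in every shift group — no reversal.

Yes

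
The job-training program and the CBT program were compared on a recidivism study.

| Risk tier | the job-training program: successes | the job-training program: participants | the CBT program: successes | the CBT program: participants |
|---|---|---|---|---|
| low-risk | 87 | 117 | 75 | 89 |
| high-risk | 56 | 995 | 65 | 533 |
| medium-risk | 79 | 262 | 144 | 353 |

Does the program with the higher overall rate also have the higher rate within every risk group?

Yes

Low-risk: the job-training program 87/117 = 74.4%, the CBT program 75/89 = 84.3% → the CBT program
High-risk: the job-training program 56/995 = 5.6%, the CBT program 65/533 = 12.2% → the CBT program
Medium-risk: the job-training program 79/262 = 30.2%, the CBT program 144/353 = 40.8% → the CBT program
Overall: the job-training program 222/1374 = 16.2%, the CBT program 284/975 = 29.1% → the CBT program
The CBT program wins overall and in every risk group — no reversal.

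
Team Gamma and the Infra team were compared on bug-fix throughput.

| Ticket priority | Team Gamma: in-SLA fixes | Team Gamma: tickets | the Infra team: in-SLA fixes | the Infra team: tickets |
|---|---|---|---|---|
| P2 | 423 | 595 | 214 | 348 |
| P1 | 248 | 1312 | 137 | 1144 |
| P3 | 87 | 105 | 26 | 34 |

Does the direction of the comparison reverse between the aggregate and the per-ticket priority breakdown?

P2: Team Gamma 423/595 = 71.1%, the Infra team 214/348 = 61.5% → Team Gamma
P1: Team Gamma 248/1312 = 18.9%, the Infra team 137/1144 = 12.0% → Team Gamma
P3: Team Gamma 87/105 = 82.9%, the Infra team 26/34 = 76.5% → Team Gamma
Overall: Team Gamma 758/2012 = 37.7%, the Infra team 377/1526 = 24.7% → Team Gamma
Team Gamma wins overall and in every ticket group — no reversal.

No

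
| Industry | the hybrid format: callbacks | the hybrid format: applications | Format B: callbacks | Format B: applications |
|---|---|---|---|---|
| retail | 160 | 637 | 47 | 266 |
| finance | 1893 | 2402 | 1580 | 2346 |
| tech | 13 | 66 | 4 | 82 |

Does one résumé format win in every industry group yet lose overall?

No

Retail: the hybrid format 160/637 = 25.1%, Format B 47/266 = 17.7% → the hybrid format
Finance: the hybrid format 1893/2402 = 78.8%, Format B 1580/2346 = 67.3% → the hybrid format
Tech: the hybrid format 13/66 = 19.7%, Format B 4/82 = 4.9% → the hybrid format
Overall: the hybrid format 2066/3105 = 66.5%, Format B 1631/2694 = 60.5% → the hybrid format
The hybrid format wins overall and in every industry group — no reversal.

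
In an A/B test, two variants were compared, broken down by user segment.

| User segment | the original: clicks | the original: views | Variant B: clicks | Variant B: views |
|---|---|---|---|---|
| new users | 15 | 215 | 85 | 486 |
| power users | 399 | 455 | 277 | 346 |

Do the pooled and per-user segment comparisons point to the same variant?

No

New users: the original 15/215 = 7.0%, Variant B 85/486 = 17.5% → Variant B
Power users: the original 399/455 = 87.7%, Variant B 277/346 = 80.1% → the original
Overall: the original 414/670 = 61.8%, Variant B 362/832 = 43.5% → the original
Neither sweeps: the original wins 1 of 2 groups, Variant B wins 1. The original wins overall but not every group — no Simpson reversal.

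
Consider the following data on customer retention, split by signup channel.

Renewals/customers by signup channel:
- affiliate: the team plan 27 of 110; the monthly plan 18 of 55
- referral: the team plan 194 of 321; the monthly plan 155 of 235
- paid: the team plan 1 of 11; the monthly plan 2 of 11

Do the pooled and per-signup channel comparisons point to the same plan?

Yes

Affiliate: the team plan 27/110 = 24.5%, the monthly plan 18/55 = 32.7% → the monthly plan
Referral: the team plan 194/321 = 60.4%, the monthly plan 155/235 = 66.0% → the monthly plan
Paid: the team plan 1/11 = 9.1%, the monthly plan 2/11 = 18.2% → the monthly plan
Overall: the team plan 222/442 = 50.2%, the monthly plan 175/301 = 58.1% → the monthly plan
The monthly plan wins overall and in every signup group — no reversal.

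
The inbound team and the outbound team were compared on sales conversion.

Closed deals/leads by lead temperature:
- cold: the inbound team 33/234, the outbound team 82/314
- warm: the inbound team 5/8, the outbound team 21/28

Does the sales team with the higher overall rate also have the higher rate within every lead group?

Cold: the inbound team 33/234 = 14.1%, the outbound team 82/314 = 26.1% → the outbound team
Warm: the inbound team 5/8 = 62.5%, the outbound team 21/28 = 75.0% → the outbound team
Overall: the inbound team 38/242 = 15.7%, the outbound team 103/342 = 30.1% → the outbound team
The outbound team wins overall and in every lead group — no reversal.

Yes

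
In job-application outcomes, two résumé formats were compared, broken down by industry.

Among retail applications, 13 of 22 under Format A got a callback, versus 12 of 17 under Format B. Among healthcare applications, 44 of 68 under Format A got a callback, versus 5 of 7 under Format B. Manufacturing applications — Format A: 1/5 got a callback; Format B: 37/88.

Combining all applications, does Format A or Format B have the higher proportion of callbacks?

Format A

Retail: Format A 13/22 = 59.1%, Format B 12/17 = 70.6% → Format B
Healthcare: Format A 44/68 = 64.7%, Format B 5/7 = 71.4% → Format B
Manufacturing: Format A 1/5 = 20.0%, Format B 37/88 = 42.0% → Format B
Overall: Format A 58/95 = 61.1%, Format B 54/112 = 48.2% → Format A
(Format B wins every industry group but Format A wins overall — Format B's applications skew toward the low-rate manufacturing group.)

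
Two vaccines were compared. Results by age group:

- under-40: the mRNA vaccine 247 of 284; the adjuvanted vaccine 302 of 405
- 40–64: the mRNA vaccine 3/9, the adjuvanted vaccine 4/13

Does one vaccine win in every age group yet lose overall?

No

Under-40: the mRNA vaccine 247/284 = 87.0%, the adjuvanted vaccine 302/405 = 74.6% → the mRNA vaccine
40–64: the mRNA vaccine 3/9 = 33.3%, the adjuvanted vaccine 4/13 = 30.8% → the mRNA vaccine
Overall: the mRNA vaccine 250/293 = 85.3%, the adjuvanted vaccine 306/418 = 73.2% → the mRNA vaccine
The mRNA vaccine wins overall and in every age group — no reversal.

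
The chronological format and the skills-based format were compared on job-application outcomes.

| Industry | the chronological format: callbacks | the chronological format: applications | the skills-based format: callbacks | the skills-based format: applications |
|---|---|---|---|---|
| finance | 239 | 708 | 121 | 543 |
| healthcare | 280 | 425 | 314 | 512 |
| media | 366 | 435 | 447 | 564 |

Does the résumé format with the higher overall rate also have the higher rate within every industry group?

Yes

Finance: the chronological format 239/708 = 33.8%, the skills-based format 121/543 = 22.3% → the chronological format
Healthcare: the chronological format 280/425 = 65.9%, the skills-based format 314/512 = 61.3% → the chronological format
Media: the chronological format 366/435 = 84.1%, the skills-based format 447/564 = 79.3% → the chronological format
Overall: the chronological format 885/1568 = 56.4%, the skills-based format 882/1619 = 54.5% → the chronological format
The chronological format wins overall and in every industry group — no reversal.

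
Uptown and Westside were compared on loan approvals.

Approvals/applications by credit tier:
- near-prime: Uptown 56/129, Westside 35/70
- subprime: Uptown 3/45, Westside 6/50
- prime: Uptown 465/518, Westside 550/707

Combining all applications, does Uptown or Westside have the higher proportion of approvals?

Uptown

Near-prime: Uptown 56/129 = 43.4%, Westside 35/70 = 50.0% → Westside
Subprime: Uptown 3/45 = 6.7%, Westside 6/50 = 12.0% → Westside
Prime: Uptown 465/518 = 89.8%, Westside 550/707 = 77.8% → Uptown
Overall: Uptown 524/692 = 75.7%, Westside 591/827 = 71.5% → Uptown
(Neither sweeps every credit group, but Uptown has the higher pooled rate.)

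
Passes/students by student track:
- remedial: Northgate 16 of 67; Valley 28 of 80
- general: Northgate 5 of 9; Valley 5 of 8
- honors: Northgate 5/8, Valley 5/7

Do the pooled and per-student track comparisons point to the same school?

Remedial: Northgate 16/67 = 23.9%, Valley 28/80 = 35.0% → Valley
General: Northgate 5/9 = 55.6%, Valley 5/8 = 62.5% → Valley
Honors: Northgate 5/8 = 62.5%, Valley 5/7 = 71.4% → Valley
Overall: Northgate 26/84 = 31.0%, Valley 38/95 = 40.0% → Valley
Valley wins overall and in every student group — no reversal.

Yes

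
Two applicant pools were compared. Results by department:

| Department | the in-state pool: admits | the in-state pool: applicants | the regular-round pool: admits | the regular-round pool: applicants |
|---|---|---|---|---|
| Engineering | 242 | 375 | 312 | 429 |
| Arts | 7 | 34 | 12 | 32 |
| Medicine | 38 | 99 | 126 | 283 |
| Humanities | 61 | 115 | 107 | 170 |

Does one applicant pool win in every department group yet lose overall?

Engineering: the in-state pool 242/375 = 64.5%, the regular-round pool 312/429 = 72.7% → the regular-round pool
Arts: the in-state pool 7/34 = 20.6%, the regular-round pool 12/32 = 37.5% → the regular-round pool
Medicine: the in-state pool 38/99 = 38.4%, the regular-round pool 126/283 = 44.5% → the regular-round pool
Humanities: the in-state pool 61/115 = 53.0%, the regular-round pool 107/170 = 62.9% → the regular-round pool
Overall: the in-state pool 348/623 = 55.9%, the regular-round pool 557/914 = 60.9% → the regular-round pool
The regular-round pool wins overall and in every department group — no reversal.

No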